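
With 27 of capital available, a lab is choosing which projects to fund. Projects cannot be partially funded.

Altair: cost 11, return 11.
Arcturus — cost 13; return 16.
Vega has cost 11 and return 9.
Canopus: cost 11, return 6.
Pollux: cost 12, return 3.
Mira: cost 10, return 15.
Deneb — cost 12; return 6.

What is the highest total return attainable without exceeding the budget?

31

Treat it as a binary knapsack problem.
Allowing fractional choices, the relaxed optimum would be about 35.0, but projects are indivisible.
Altair + Arcturus: cost 11 + 13 = 24 ≤ 27, return 11 + 16 = 27.
Altair + Mira: cost 11 + 10 = 21 ≤ 27, return 11 + 15 = 26.
Arcturus + Mira: cost 13 + 10 = 23 ≤ 27, return 16 + 15 = 31.
Best is Arcturus and Mira with total return 31.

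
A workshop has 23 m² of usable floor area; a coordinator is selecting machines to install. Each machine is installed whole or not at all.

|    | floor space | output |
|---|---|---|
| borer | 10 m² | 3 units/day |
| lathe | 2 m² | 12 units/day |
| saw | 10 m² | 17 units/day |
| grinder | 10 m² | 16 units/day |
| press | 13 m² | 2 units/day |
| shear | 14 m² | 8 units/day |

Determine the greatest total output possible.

45

This is an integer program with binary decision variables.
Allowing fractional choices, the relaxed optimum would be about 45.6, but machines are indivisible.
saw + grinder: floor space 10 + 10 = 20 ≤ 23, output 17 + 16 = 33.
lathe + saw + grinder: floor space 2 + 10 + 10 = 22 ≤ 23, output 12 + 17 + 16 = 45.
borer + lathe + saw: floor space 10 + 2 + 10 = 22 ≤ 23, output 3 + 12 + 17 = 32.
Best is lathe, saw, and grinder with total output 45.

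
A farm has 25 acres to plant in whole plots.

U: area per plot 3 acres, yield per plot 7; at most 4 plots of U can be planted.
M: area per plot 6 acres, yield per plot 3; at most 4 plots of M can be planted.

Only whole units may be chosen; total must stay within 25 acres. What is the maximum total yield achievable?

U has the best ratio (7/3); taking only U gives at most 4×7 = 28 (stopped by the supply cap of 4).
Mixing does better — 4×U and 2×M: area 24 ≤ 25, yield 4·7 + 2·3 = 34.

34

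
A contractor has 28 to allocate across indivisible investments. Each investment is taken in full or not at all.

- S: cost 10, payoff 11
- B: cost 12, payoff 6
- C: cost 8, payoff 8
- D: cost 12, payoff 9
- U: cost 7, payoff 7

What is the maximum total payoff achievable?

Allowing fractional choices, the relaxed optimum would be about 28.2, but investments are indivisible.
S + C + U: cost 10 + 8 + 7 = 25 ≤ 28, payoff 11 + 8 + 7 = 26.
C + D + U: cost 8 + 12 + 7 = 27 ≤ 28, payoff 8 + 9 + 7 = 24.
Best is S, C, and U with total payoff 26.

26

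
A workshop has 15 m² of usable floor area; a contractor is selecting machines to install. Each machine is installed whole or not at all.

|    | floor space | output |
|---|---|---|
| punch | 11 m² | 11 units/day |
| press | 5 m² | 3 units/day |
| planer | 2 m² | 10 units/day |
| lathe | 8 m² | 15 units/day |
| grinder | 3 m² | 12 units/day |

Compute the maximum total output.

This is an integer program with binary decision variables.
Allowing fractional choices, the relaxed optimum would be about 39.0, but machines are indivisible.
press + planer + lathe: floor space 5 + 2 + 8 = 15 ≤ 15, output 3 + 10 + 15 = 28.
planer + lathe + grinder: floor space 2 + 8 + 3 = 13 ≤ 15, output 10 + 15 + 12 = 37.
lathe + grinder: floor space 8 + 3 = 11 ≤ 15, output 15 + 12 = 27.
Best is planer, lathe, and grinder with total output 37.

37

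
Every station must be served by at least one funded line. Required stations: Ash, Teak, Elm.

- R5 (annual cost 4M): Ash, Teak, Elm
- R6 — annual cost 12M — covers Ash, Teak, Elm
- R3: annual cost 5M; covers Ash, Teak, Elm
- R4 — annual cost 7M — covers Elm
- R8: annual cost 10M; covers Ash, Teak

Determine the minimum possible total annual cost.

4

R5 alone covers Ash, Teak, Elm — every station.
Total annual cost: 4.
No cover costs less than 4.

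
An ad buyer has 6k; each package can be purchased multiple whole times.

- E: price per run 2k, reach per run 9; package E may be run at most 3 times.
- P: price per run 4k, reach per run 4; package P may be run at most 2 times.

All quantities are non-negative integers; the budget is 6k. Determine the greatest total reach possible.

This is a bounded integer knapsack.
Take 3×E: price 6 ≤ 6, reach 3·9 = 27.
E has the best ratio (9/2) and is taken to its limit of 3; remaining capacity is filled optimally with the others.

27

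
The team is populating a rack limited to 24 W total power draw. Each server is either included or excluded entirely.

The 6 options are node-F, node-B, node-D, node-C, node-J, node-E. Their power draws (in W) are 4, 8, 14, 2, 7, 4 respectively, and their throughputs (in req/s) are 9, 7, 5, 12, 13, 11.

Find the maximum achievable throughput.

node-B + node-C + node-J + node-E: power draw 8 + 2 + 7 + 4 = 21 ≤ 24, throughput 7 + 12 + 13 + 11 = 43.
node-F + node-C + node-J + node-E: power draw 4 + 2 + 7 + 4 = 17 ≤ 24, throughput 9 + 12 + 13 + 11 = 45.
Best is node-F, node-C, node-J, and node-E with total throughput 45.

45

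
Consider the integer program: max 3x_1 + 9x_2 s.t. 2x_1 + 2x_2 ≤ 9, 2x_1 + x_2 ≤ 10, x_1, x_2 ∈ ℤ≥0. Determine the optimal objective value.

36

Relaxing integrality, the LP optimum is 40.50 at (x_1,x_2) = (0, 4.5), which is not an integer point.
(x_1,x_2)=(0,4): 2·0+2·4=8≤9, 2·0+1·4=4≤10, objective 36.
(x_1,x_2)=(1,3): 2·1+2·3=8≤9, 2·1+1·3=5≤10, objective 30.
(x_1,x_2)=(0,3): 2·0+2·3=6≤9, 2·0+1·3=3≤10, objective 27.
Maximum is 36 at (x_1,x_2)=(0,4).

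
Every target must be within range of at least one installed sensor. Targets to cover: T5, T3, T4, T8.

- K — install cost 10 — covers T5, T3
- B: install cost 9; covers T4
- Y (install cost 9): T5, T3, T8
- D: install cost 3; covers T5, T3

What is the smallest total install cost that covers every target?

18

This is an integer covering problem.
The greedy cost-per-new-target heuristic would pick D, B, and Y for 21, but a cheaper cover exists.
Choose B and Y: together they cover T5, T3, T4, T8 — every target.
Total install cost: 9 + 9 = 18.
No cover costs less than 18.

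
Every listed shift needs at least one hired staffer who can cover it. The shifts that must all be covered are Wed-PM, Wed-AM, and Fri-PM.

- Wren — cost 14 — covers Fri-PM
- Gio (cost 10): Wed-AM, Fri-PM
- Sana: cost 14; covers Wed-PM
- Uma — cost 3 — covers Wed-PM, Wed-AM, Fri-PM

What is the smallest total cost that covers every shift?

Uma alone covers Wed-PM, Wed-AM, Fri-PM — every shift.
Total cost: 3.
No cover costs less than 3.

3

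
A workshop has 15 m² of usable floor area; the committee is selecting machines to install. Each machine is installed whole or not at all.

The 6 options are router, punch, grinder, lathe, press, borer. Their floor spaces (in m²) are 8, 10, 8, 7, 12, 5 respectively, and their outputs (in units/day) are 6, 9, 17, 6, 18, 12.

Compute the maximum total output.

This is an integer program with binary decision variables.
Allowing fractional choices, the relaxed optimum would be about 32.0, but machines are indivisible.
grinder + lathe: floor space 8 + 7 = 15 ≤ 15, output 17 + 6 = 23.
punch + borer: floor space 10 + 5 = 15 ≤ 15, output 9 + 12 = 21.
grinder + borer: floor space 8 + 5 = 13 ≤ 15, output 17 + 12 = 29.
Best is grinder and borer with total output 29.

29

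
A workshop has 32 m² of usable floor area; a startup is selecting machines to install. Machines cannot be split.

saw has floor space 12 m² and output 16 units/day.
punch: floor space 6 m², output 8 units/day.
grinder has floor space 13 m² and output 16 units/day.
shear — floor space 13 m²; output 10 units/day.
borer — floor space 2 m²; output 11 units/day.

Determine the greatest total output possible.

Allowing fractional choices, the relaxed optimum would be about 49.8, but machines are indivisible.
saw + grinder + borer: floor space 12 + 13 + 2 = 27 ≤ 32, output 16 + 16 + 11 = 43.
saw + punch + grinder: floor space 12 + 6 + 13 = 31 ≤ 32, output 16 + 8 + 16 = 40.
saw + shear + borer: floor space 12 + 13 + 2 = 27 ≤ 32, output 16 + 10 + 11 = 37.
Best is saw, grinder, and borer with total output 43.

43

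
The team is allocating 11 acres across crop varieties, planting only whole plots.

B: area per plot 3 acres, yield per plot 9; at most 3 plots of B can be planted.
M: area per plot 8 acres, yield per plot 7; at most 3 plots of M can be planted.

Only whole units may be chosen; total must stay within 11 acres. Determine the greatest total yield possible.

B has the best ratio (9/3); taking only B gives at most 3×9 = 27 (stopped by the area limit).
Optimal: 3×B: area 9 ≤ 11, yield 3·9 = 27.

27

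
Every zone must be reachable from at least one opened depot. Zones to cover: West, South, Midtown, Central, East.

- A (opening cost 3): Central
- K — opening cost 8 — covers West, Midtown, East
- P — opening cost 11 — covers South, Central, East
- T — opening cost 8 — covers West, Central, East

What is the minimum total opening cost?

Choose K and P: together they cover West, South, Midtown, Central, East — every zone.
Total opening cost: 8 + 11 = 19.

19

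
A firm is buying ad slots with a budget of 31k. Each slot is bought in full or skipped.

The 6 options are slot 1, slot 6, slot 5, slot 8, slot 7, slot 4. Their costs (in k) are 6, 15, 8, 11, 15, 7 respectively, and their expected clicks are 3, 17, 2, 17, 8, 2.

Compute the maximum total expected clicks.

34

Allowing fractional choices, the relaxed optimum would be about 36.7, but ad slots are indivisible.
slot 6 + slot 8: cost 15 + 11 = 26 ≤ 31, expected clicks 17 + 17 = 34.
slot 6 + slot 7: cost 15 + 15 = 30 ≤ 31, expected clicks 17 + 8 = 25.
slot 8 + slot 7: cost 11 + 15 = 26 ≤ 31, expected clicks 17 + 8 = 25.
Best is slot 6 and slot 8 with total expected clicks 34.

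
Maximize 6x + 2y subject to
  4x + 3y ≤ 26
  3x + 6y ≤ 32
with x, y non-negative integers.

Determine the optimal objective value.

36

The continuous relaxation peaks at (6.5, 0) with value 39.00; rounding to a feasible lattice point costs some objective.
(x,y)=(6,0): 4·6+3·0=24≤26, 3·6+6·0=18≤32, objective 36.
(x,y)=(5,1): 4·5+3·1=23≤26, 3·5+6·1=21≤32, objective 32.
The best lattice point is (6,0), giving 36.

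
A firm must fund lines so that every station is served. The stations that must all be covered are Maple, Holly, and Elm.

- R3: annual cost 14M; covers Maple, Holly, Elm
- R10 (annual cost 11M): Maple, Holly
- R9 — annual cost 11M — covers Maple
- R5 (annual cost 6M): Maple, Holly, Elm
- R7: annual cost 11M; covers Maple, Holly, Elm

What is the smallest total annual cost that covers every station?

6

R5 alone covers Maple, Holly, Elm — every station.
Total annual cost: 6.
No cover costs less than 6.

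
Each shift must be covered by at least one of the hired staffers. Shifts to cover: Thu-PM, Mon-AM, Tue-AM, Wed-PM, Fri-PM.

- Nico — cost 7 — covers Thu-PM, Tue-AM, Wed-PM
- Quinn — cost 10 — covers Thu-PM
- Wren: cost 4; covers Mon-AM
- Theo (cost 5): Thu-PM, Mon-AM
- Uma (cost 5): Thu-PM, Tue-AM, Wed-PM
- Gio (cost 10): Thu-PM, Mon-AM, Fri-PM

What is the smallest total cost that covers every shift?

15

This is an integer covering problem.
The greedy cost-per-new-shift heuristic would pick Uma, Wren, and Gio for 19, but a cheaper cover exists.
Choose Uma and Gio: together they cover Thu-PM, Mon-AM, Tue-AM, Wed-PM, Fri-PM — every shift.
Total cost: 5 + 10 = 15.
No cover costs less than 15.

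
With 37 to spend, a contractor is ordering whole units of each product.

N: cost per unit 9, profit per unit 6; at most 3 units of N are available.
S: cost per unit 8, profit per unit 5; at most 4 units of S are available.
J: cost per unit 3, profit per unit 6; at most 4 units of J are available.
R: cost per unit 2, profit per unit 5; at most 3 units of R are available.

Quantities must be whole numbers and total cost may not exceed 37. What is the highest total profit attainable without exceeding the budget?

R has the best ratio (5/2); taking only R gives at most 3×5 = 15 (stopped by the supply cap of 3).
Mixing does better — 2×N, 4×J, and 3×R: cost 36 ≤ 37, profit 2·6 + 4·6 + 3·5 = 51.

51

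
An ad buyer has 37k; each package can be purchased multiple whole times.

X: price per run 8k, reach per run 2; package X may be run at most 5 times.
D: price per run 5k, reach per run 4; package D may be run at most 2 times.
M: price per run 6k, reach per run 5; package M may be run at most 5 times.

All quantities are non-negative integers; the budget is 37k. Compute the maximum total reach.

Take 1×D and 5×M: price 35 ≤ 37, reach 1·4 + 5·5 = 29.
M has the best ratio (5/6) and is taken to its limit of 5; remaining capacity is filled optimally with the others.

29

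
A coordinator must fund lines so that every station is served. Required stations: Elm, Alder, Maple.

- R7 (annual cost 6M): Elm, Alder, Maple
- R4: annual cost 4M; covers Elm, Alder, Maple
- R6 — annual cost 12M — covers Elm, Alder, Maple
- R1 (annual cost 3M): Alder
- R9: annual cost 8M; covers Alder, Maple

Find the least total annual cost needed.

This is a weighted set-cover instance.
R4 alone covers Elm, Alder, Maple — every station.
Total annual cost: 4.
No cover costs less than 4.

4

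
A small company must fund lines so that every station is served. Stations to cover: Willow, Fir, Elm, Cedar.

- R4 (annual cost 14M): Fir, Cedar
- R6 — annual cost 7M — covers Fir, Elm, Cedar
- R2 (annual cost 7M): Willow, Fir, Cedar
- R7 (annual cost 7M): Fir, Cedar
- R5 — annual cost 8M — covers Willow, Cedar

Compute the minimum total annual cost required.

This is a weighted set-cover instance.
Choose R6 and R2: together they cover Willow, Fir, Elm, Cedar — every station.
Total annual cost: 7 + 7 = 14.
No cover costs less than 14.

14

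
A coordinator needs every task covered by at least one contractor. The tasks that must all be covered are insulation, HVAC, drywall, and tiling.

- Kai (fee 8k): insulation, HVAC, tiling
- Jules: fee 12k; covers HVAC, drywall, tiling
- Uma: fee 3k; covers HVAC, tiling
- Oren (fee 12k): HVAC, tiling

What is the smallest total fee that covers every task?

The greedy cost-per-new-task heuristic would pick Uma, Kai, and Jules for 23, but a cheaper cover exists.
Choose Kai and Jules: together they cover insulation, HVAC, drywall, tiling — every task.
Total fee: 8 + 12 = 20.
No cover costs less than 20.

20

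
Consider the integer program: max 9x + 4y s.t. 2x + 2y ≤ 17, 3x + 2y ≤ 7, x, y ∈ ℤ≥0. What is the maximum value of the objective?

(x,y)=(2,0): 2·2+2·0=4≤17, 3·2+2·0=6≤7, objective 18.
(x,y)=(1,1): 2·1+2·1=4≤17, 3·1+2·1=5≤7, objective 13.
The best lattice point is (2,0), giving 18.

18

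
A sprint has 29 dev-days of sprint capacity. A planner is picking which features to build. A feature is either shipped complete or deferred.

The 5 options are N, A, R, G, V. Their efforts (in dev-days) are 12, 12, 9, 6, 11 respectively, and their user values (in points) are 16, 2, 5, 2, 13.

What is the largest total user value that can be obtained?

31

Treat it as a binary knapsack problem.
Allowing fractional choices, the relaxed optimum would be about 32.3, but features are indivisible.
N + G + V: effort 12 + 6 + 11 = 29 ≤ 29, user value 16 + 2 + 13 = 31.
N + R + G: effort 12 + 9 + 6 = 27 ≤ 29, user value 16 + 5 + 2 = 23.
N + V: effort 12 + 11 = 23 ≤ 29, user value 16 + 13 = 29.
Best is N, G, and V with total user value 31.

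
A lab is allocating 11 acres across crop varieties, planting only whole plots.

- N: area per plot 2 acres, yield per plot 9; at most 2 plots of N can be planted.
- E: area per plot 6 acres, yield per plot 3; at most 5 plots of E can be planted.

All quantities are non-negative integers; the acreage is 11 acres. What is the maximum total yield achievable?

This is a bounded integer knapsack.
Take 2×N and 1×E: area 10 ≤ 11, yield 2·9 + 1·3 = 21.
N has the best ratio (9/2) and is taken to its limit of 2; remaining capacity is filled optimally with the others.

21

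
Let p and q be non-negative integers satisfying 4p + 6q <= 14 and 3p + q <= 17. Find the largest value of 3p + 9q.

(p,q)=(0,2): 4·0+6·2=12≤14, 3·0+1·2=2≤17, objective 18.
(p,q)=(1,1): 4·1+6·1=10≤14, 3·1+1·1=4≤17, objective 12.
No feasible integer point exceeds 18.

18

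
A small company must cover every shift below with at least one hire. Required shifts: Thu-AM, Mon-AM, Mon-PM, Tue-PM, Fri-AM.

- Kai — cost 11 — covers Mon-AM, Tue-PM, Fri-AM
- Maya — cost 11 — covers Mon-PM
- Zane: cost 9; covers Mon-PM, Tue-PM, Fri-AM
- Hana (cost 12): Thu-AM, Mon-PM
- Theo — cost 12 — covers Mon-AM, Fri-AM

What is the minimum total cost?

The greedy cost-per-new-shift heuristic would pick Zane, Kai, and Hana for 32, but a cheaper cover exists.
Choose Kai and Hana: together they cover Thu-AM, Mon-AM, Mon-PM, Tue-PM, Fri-AM — every shift.
Total cost: 11 + 12 = 23.
No cover costs less than 23.

23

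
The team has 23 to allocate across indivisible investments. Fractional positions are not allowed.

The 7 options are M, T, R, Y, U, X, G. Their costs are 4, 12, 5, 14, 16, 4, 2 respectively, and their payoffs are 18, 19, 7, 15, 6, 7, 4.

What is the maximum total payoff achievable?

Allowing fractional choices, the relaxed optimum would be about 49.4, but investments are indivisible.
M + T + X + G: cost 4 + 12 + 4 + 2 = 22 ≤ 23, payoff 18 + 19 + 7 + 4 = 48.
M + T + R + G: cost 4 + 12 + 5 + 2 = 23 ≤ 23, payoff 18 + 19 + 7 + 4 = 48.
M + T + X: cost 4 + 12 + 4 = 20 ≤ 23, payoff 18 + 19 + 7 = 44.
The maximum payoff is 48; one optimal choice is M, T, X, and G.

48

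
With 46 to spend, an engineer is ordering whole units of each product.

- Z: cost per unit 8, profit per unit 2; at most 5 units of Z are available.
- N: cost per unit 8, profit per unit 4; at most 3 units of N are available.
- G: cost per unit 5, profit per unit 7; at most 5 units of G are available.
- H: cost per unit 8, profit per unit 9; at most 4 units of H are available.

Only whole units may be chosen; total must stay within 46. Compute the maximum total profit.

55

This is a bounded integer knapsack.
Take 4×G and 3×H: cost 44 ≤ 46, profit 4·7 + 3·9 = 55.
No other integer combination yields more.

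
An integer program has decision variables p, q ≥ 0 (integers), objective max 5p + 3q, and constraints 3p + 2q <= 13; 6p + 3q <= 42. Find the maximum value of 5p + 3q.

(p,q)=(3,2): 3·3+2·2=13≤13, 6·3+3·2=24≤42, objective 21.
(p,q)=(4,0): 3·4+2·0=12≤13, 6·4+3·0=24≤42, objective 20.
(p,q)=(2,3): 3·2+2·3=12≤13, 6·2+3·3=21≤42, objective 19.
The best lattice point is (3,2), giving 21.

21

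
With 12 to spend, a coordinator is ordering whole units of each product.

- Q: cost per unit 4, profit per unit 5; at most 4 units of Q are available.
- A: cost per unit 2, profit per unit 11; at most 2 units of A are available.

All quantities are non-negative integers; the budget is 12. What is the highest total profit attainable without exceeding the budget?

32

This is a bounded integer knapsack.
Take 2×Q and 2×A: cost 12 ≤ 12, profit 2·5 + 2·11 = 32.
A has the best ratio (11/2) and is taken to its limit of 2; remaining capacity is filled optimally with the others.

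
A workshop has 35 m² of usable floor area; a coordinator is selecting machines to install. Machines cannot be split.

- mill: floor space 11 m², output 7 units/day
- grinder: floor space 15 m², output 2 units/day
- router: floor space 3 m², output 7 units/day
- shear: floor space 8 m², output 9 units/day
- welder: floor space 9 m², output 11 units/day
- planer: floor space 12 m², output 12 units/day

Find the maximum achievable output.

Take router, shear, welder, and planer: floor space 3 + 8 + 9 + 12 = 32 ≤ 35, output 7 + 9 + 11 + 12 = 39.
No other feasible combination does better.

39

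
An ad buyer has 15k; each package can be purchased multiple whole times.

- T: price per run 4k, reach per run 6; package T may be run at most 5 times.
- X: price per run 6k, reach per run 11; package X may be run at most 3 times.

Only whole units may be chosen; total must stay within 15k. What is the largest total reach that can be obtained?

23

This is a bounded integer knapsack.
Take 2×T and 1×X: price 14 ≤ 15, reach 2·6 + 1·11 = 23.
No other integer combination yields more.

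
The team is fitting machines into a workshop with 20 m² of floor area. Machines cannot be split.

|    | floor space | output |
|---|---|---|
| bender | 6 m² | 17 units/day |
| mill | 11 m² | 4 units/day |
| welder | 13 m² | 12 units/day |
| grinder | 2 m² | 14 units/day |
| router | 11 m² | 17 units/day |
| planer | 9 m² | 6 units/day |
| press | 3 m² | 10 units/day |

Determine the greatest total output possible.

48

bender + grinder + planer + press: floor space 6 + 2 + 9 + 3 = 20 ≤ 20, output 17 + 14 + 6 + 10 = 47.
bender + grinder + router: floor space 6 + 2 + 11 = 19 ≤ 20, output 17 + 14 + 17 = 48.
bender + router + press: floor space 6 + 11 + 3 = 20 ≤ 20, output 17 + 17 + 10 = 44.
Best is bender, grinder, and router with total output 48.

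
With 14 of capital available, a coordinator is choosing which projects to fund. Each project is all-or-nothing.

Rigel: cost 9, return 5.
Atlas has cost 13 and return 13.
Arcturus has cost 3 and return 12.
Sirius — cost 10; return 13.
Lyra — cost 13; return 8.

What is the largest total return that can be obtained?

25

Allowing fractional choices, the relaxed optimum would be about 26.0, but projects are indivisible.
Arcturus + Sirius: cost 3 + 10 = 13 ≤ 14, return 12 + 13 = 25.
Rigel + Arcturus: cost 9 + 3 = 12 ≤ 14, return 5 + 12 = 17.
Best is Arcturus and Sirius with total return 25.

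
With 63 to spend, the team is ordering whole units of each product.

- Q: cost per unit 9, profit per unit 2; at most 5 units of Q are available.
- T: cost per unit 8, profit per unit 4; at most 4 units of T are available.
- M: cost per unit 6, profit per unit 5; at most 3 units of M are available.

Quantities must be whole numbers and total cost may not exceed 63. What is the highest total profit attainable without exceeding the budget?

33

1×Q, 4×T, and 3×M: cost 59 ≤ 63, profit 1·2 + 4·4 + 3·5 = 33.
4×T and 3×M: cost 50 ≤ 63, profit 4·4 + 3·5 = 31.
Best is 33.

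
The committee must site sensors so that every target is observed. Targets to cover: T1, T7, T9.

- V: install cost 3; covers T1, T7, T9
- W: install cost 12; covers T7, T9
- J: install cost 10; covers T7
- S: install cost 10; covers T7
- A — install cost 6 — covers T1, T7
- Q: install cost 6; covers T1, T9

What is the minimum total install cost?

3

V alone covers T1, T7, T9 — every target.
Total install cost: 3.
No cover costs less than 3.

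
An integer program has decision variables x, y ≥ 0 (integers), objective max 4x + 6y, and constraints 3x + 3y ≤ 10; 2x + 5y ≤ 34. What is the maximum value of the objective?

(x,y)=(0,3): 3·0+3·3=9≤10, 2·0+5·3=15≤34, objective 18.
(x,y)=(1,2): 3·1+3·2=9≤10, 2·1+5·2=12≤34, objective 16.
No feasible integer point exceeds 18.

18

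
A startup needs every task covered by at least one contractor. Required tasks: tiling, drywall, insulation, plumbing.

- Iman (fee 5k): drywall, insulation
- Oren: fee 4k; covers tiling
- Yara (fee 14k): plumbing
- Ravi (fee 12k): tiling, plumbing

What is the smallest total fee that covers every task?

This is a weighted set-cover instance.
The greedy cost-per-new-task heuristic would pick Iman, Oren, and Ravi for 21, but a cheaper cover exists.
Choose Iman and Ravi: together they cover tiling, drywall, insulation, plumbing — every task.
Total fee: 5 + 12 = 17.
No cover costs less than 17.

17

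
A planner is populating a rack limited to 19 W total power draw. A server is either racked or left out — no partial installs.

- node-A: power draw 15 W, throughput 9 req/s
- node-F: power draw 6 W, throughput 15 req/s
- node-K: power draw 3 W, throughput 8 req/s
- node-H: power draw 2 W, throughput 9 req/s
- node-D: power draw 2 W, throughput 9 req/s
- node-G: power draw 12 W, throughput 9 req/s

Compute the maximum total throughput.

41

This is a 0-1 knapsack instance.
node-F + node-K + node-H + node-D: power draw 6 + 3 + 2 + 2 = 13 ≤ 19, throughput 15 + 8 + 9 + 9 = 41.
node-F + node-H + node-D: power draw 6 + 2 + 2 = 10 ≤ 19, throughput 15 + 9 + 9 = 33.
node-K + node-H + node-D + node-G: power draw 3 + 2 + 2 + 12 = 19 ≤ 19, throughput 8 + 9 + 9 + 9 = 35.
Best is node-F, node-K, node-H, and node-D with total throughput 41.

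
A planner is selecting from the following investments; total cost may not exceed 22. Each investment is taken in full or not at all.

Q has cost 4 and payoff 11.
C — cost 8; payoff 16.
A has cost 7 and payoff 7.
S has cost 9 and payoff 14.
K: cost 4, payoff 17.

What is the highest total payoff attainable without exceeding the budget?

47

Allowing fractional choices, the relaxed optimum would be about 53.3, but investments are indivisible.
Q + C + K: cost 4 + 8 + 4 = 16 ≤ 22, payoff 11 + 16 + 17 = 44.
C + S + K: cost 8 + 9 + 4 = 21 ≤ 22, payoff 16 + 14 + 17 = 47.
Q + S + K: cost 4 + 9 + 4 = 17 ≤ 22, payoff 11 + 14 + 17 = 42.
Best is C, S, and K with total payoff 47.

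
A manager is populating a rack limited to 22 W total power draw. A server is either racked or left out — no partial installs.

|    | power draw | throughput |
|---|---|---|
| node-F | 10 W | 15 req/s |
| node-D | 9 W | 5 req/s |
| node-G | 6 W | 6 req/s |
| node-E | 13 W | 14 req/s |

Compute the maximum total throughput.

node-F + node-G: power draw 10 + 6 = 16 ≤ 22, throughput 15 + 6 = 21.
node-F + node-D: power draw 10 + 9 = 19 ≤ 22, throughput 15 + 5 = 20.
Best is node-F and node-G with total throughput 21.

21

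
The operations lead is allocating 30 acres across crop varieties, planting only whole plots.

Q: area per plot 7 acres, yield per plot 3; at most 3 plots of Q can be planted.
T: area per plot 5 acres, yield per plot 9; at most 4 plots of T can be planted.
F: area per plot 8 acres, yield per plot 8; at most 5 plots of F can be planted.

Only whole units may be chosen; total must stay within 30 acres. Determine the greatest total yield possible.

This is a bounded integer knapsack.
Take 4×T and 1×F: area 28 ≤ 30, yield 4·9 + 1·8 = 44.
T has the best ratio (9/5) and is taken to its limit of 4; remaining capacity is filled optimally with the others.

44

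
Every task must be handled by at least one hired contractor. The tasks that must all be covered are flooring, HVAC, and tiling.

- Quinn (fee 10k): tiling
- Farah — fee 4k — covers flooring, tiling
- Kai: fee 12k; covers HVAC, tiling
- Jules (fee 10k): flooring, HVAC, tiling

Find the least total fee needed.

Jules alone covers flooring, HVAC, tiling — every task.
Total fee: 10.

10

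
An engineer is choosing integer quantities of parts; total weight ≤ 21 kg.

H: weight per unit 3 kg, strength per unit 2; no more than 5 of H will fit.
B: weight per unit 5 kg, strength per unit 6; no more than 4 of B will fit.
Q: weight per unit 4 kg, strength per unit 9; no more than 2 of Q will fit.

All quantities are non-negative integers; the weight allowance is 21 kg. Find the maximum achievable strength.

1×H, 2×B, and 2×Q: weight 21 ≤ 21, strength 1·2 + 2·6 + 2·9 = 32.
2×B and 2×Q: weight 18 ≤ 21, strength 2·6 + 2·9 = 30.
Best is 32.

32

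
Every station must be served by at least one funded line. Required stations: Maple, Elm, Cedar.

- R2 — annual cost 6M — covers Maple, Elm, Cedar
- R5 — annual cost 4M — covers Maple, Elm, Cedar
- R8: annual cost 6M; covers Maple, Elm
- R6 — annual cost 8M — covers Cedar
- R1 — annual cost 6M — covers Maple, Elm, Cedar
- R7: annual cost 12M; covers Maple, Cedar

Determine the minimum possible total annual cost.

4

R5 alone covers Maple, Elm, Cedar — every station.
Total annual cost: 4.
No cover costs less than 4.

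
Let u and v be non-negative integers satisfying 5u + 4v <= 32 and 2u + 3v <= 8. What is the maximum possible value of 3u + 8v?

The continuous relaxation peaks at (0, 2.67) with value 21.33; rounding to a feasible lattice point costs some objective.
(u,v)=(1,2) is feasible, giving 19.
(u,v)=(0,2) is feasible, giving 16.
No feasible integer point exceeds 19.

19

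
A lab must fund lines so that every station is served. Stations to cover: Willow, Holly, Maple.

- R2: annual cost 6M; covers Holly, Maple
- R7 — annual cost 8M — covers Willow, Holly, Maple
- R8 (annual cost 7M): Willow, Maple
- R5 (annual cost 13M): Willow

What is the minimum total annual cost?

R7 alone covers Willow, Holly, Maple — every station.
Total annual cost: 8.
No cover costs less than 8.

8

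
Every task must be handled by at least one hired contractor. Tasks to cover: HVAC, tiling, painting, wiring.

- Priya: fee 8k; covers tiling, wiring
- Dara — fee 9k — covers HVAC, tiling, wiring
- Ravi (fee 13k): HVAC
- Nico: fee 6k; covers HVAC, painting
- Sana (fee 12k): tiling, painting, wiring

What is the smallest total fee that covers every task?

14

The greedy cost-per-new-task heuristic would pick Dara and Nico for 15, but a cheaper cover exists.
Choose Priya and Nico: together they cover HVAC, tiling, painting, wiring — every task.
Total fee: 8 + 6 = 14.
No cover costs less than 14.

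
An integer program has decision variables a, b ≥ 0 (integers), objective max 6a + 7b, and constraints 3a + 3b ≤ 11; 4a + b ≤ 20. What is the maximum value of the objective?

(a,b)=(0,3): 3·0+3·3=9≤11, 4·0+1·3=3≤20, objective 21.
(a,b)=(1,2): 3·1+3·2=9≤11, 4·1+1·2=6≤20, objective 20.
No feasible integer point exceeds 21.

21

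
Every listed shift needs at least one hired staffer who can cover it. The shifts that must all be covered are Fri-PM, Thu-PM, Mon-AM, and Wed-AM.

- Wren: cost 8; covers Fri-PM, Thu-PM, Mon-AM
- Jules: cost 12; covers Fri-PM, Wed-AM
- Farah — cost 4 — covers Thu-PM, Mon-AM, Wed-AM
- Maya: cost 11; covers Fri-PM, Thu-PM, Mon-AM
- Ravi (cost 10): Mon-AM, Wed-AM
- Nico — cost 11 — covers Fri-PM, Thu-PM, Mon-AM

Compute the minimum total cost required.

12

This is an integer covering problem.
Choose Wren and Farah: together they cover Fri-PM, Thu-PM, Mon-AM, Wed-AM — every shift.
Total cost: 8 + 4 = 12.
No cover costs less than 12.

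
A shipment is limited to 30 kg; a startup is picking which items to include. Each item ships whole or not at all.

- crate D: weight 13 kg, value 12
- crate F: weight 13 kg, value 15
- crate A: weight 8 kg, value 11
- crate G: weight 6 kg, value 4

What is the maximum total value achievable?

30

This is an integer program with binary decision variables.
crate F + crate A + crate G: weight 13 + 8 + 6 = 27 ≤ 30, value 15 + 11 + 4 = 30.
crate D + crate F: weight 13 + 13 = 26 ≤ 30, value 12 + 15 = 27.
Best is crate F, crate A, and crate G with total value 30.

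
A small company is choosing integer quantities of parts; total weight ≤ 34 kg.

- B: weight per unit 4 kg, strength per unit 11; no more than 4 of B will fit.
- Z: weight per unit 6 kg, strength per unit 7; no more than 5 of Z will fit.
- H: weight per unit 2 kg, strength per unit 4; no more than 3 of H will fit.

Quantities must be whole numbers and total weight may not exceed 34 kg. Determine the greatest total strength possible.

70

This is a bounded integer knapsack.
B has the best ratio (11/4); taking only B gives at most 4×11 = 44 (stopped by the supply cap of 4).
Mixing does better — 4×B, 2×Z, and 3×H: weight 34 ≤ 34, strength 4·11 + 2·7 + 3·4 = 70.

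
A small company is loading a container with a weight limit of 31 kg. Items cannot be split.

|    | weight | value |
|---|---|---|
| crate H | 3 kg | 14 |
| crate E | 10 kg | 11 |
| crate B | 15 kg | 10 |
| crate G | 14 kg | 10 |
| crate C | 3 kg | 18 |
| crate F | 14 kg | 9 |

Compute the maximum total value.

Allowing fractional choices, the relaxed optimum would be about 53.7, but items are indivisible.
crate H + crate E + crate B + crate C: weight 3 + 10 + 15 + 3 = 31 ≤ 31, value 14 + 11 + 10 + 18 = 53.
crate H + crate E + crate C + crate F: weight 3 + 10 + 3 + 14 = 30 ≤ 31, value 14 + 11 + 18 + 9 = 52.
crate H + crate E + crate G + crate C: weight 3 + 10 + 14 + 3 = 30 ≤ 31, value 14 + 11 + 10 + 18 = 53.
The maximum value is 53; one optimal choice is crate H, crate E, crate G, and crate C.

53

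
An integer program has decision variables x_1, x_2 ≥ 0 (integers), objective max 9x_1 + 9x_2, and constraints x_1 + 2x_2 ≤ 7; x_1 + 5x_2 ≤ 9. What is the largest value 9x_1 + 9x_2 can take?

63

(x_1,x_2)=(7,0): 1·7+2·0=7≤7, 1·7+5·0=7≤9, objective 63.
(x_1,x_2)=(6,0): 1·6+2·0=6≤7, 1·6+5·0=6≤9, objective 54.
No feasible integer point exceeds 63.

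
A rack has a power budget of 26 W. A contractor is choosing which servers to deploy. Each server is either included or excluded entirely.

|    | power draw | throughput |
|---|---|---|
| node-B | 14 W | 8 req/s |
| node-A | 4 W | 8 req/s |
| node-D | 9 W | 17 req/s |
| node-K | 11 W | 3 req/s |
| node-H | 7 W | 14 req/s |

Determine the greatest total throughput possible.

Treat it as a binary knapsack problem.
Allowing fractional choices, the relaxed optimum would be about 42.4, but servers are indivisible.
node-A + node-D + node-H: power draw 4 + 9 + 7 = 20 ≤ 26, throughput 8 + 17 + 14 = 39.
node-D + node-H: power draw 9 + 7 = 16 ≤ 26, throughput 17 + 14 = 31.
Best is node-A, node-D, and node-H with total throughput 39.

39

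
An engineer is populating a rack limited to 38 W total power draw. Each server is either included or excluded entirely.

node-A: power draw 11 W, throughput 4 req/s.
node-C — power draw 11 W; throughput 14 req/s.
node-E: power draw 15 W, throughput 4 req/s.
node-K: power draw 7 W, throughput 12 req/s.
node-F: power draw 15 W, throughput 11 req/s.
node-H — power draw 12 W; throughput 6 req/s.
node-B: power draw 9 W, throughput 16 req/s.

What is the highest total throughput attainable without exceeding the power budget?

46

Allowing fractional choices, the relaxed optimum would be about 50.1, but servers are indivisible.
node-C + node-K + node-B: power draw 11 + 7 + 9 = 27 ≤ 38, throughput 14 + 12 + 16 = 42.
node-A + node-C + node-K + node-B: power draw 11 + 11 + 7 + 9 = 38 ≤ 38, throughput 4 + 14 + 12 + 16 = 46.
Best is node-A, node-C, node-K, and node-B with total throughput 46.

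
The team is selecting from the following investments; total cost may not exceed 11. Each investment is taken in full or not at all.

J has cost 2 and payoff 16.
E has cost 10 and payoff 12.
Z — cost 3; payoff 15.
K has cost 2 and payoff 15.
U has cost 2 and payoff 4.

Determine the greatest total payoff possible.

Allowing fractional choices, the relaxed optimum would be about 52.4, but investments are indivisible.
J + Z + K: cost 2 + 3 + 2 = 7 ≤ 11, payoff 16 + 15 + 15 = 46.
J + Z + K + U: cost 2 + 3 + 2 + 2 = 9 ≤ 11, payoff 16 + 15 + 15 + 4 = 50.
J + K + U: cost 2 + 2 + 2 = 6 ≤ 11, payoff 16 + 15 + 4 = 35.
Best is J, Z, K, and U with total payoff 50.

50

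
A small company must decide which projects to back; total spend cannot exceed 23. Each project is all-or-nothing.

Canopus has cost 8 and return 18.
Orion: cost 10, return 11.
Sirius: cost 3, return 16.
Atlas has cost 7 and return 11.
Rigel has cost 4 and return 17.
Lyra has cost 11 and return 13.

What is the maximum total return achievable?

Treat it as a binary knapsack problem.
Canopus + Sirius + Rigel: cost 8 + 3 + 4 = 15 ≤ 23, return 18 + 16 + 17 = 51.
Canopus + Sirius + Atlas + Rigel: cost 8 + 3 + 7 + 4 = 22 ≤ 23, return 18 + 16 + 11 + 17 = 62.
Best is Canopus, Sirius, Atlas, and Rigel with total return 62.

62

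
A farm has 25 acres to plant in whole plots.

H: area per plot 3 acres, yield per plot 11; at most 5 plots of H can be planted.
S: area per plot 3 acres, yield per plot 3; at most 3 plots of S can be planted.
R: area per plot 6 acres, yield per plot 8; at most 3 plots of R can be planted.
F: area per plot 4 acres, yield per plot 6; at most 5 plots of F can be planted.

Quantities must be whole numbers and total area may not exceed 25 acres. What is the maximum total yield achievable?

69

Take 5×H, 1×R, and 1×F: area 25 ≤ 25, yield 5·11 + 1·8 + 1·6 = 69.
H has the best ratio (11/3) and is taken to its limit of 5; remaining capacity is filled optimally with the others.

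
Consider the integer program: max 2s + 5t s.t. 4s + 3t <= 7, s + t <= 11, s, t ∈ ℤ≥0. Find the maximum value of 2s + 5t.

(s,t)=(0,2) is feasible, giving 10.
(s,t)=(1,1) is feasible, giving 7.
(s,t)=(0,1) is feasible, giving 5.
The best lattice point is (0,2), giving 10.

10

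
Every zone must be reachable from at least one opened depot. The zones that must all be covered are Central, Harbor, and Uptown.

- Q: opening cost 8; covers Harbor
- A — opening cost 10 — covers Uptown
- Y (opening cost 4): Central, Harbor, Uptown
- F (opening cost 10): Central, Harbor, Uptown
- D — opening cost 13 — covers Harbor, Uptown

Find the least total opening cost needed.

Y alone covers Central, Harbor, Uptown — every zone.
Total opening cost: 4.
No cover costs less than 4.

4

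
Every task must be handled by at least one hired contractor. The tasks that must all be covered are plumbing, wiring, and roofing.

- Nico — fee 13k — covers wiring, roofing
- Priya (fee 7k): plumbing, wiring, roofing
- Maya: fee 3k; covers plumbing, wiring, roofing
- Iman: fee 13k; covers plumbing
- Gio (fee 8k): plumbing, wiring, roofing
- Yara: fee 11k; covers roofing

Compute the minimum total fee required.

Maya alone covers plumbing, wiring, roofing — every task.
Total fee: 3.

3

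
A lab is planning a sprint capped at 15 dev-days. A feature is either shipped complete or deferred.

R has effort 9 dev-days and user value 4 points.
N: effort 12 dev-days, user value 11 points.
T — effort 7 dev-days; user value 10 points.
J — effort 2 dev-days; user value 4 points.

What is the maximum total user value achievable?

15

N: effort 12 ≤ 15, user value 11.
N + J: effort 12 + 2 = 14 ≤ 15, user value 11 + 4 = 15.
T + J: effort 7 + 2 = 9 ≤ 15, user value 10 + 4 = 14.
Best is N and J with total user value 15.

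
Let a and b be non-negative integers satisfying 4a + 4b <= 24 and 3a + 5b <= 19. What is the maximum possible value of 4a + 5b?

(a,b)=(6,0): 4·6+4·0=24≤24, 3·6+5·0=18≤19, objective 24.
(a,b)=(4,1): 4·4+4·1=20≤24, 3·4+5·1=17≤19, objective 21.
(a,b)=(5,0): 4·5+4·0=20≤24, 3·5+5·0=15≤19, objective 20.
No feasible integer point exceeds 24.

24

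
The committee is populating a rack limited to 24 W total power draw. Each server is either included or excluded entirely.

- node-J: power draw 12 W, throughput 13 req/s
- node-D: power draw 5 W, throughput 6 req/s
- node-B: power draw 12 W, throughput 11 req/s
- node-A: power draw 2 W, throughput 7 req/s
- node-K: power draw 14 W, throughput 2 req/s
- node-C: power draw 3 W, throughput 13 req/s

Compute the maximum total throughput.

Take node-J, node-D, node-A, and node-C: power draw 12 + 5 + 2 + 3 = 22 ≤ 24, throughput 13 + 6 + 7 + 13 = 39.
No other feasible combination does better.

39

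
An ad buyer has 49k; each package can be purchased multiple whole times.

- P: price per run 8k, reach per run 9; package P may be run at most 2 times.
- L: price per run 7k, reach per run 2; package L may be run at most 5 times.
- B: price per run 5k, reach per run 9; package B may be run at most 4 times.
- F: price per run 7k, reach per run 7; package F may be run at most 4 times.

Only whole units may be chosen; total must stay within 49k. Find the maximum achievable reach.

66

1×P, 4×B, and 3×F: price 49 ≤ 49, reach 1·9 + 4·9 + 3·7 = 66.
4×B and 4×F: price 48 ≤ 49, reach 4·9 + 4·7 = 64.
Best is 66.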